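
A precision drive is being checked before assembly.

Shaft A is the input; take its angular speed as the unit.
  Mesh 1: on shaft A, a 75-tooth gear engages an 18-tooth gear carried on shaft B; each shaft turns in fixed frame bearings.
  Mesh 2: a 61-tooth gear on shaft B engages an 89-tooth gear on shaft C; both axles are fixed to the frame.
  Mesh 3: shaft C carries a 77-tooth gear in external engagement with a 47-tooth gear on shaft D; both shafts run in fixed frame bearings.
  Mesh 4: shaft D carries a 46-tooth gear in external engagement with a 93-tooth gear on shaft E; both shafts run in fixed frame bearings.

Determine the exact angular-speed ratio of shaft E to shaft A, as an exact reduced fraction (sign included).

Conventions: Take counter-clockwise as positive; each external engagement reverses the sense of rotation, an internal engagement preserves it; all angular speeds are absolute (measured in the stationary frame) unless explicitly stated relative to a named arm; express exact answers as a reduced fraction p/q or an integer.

class = fixed-axis compound train [4 meshes; 4 ratios multiply, 4 sense flips]
mesh 1 [75T→18T]: running ratio 25/6, sense −
mesh 2 [61T→89T]: running ratio 1525/534, sense +
mesh 3 [77T→47T]: running ratio 117425/25098, sense −
mesh 4 [46T→93T]: running ratio 2700775/1167057, sense +
ω_out/ω_in = 2700775/1167057

2700775/1167057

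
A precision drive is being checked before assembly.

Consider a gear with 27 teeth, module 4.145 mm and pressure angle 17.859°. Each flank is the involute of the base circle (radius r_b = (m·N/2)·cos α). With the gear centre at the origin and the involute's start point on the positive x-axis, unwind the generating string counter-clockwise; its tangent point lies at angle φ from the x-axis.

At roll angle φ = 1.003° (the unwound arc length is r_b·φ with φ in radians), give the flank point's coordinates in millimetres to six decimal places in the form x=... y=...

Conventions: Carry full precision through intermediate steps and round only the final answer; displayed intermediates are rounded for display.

x=53.269298 y=0.000095

recognized (one wheel, involute flank): single-mesh tooth geometry, m = 4.145, N = 27
pitch radius r_p = m·N/2 = 4.145·27/2 = 55.957500
base radius r_b = r_p·cos α = 55.957500·cos 17.859° = 53.261138
roll angle φ = 1.003° = 0.01750565 rad
x = r_b·(cos φ + φ·sin φ) = 53.269298
y = r_b·(sin φ − φ·cos φ) = 0.000095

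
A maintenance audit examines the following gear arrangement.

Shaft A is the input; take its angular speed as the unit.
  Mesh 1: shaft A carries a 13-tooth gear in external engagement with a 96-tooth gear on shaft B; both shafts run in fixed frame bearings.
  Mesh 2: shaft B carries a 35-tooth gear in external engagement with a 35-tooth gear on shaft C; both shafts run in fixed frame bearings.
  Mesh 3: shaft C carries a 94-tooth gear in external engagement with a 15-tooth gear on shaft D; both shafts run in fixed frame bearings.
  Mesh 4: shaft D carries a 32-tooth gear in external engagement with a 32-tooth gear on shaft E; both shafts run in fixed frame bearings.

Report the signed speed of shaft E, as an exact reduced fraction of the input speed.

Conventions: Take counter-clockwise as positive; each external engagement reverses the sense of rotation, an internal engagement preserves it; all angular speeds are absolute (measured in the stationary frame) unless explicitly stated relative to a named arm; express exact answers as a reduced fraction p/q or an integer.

611/720

4-mesh fixed-axis compound train (all bearings frame-fixed)
mesh 1 [13T→96T]: |ω|/ω_in = 1×13/96 = 13/96, sense flips to −
mesh 2 [35T→35T]: |ω|/ω_in = (13/96)×35/35 = 13/96, sense flips to +
mesh 3 [94T→15T]: |ω|/ω_in = (13/96)×94/15 = 611/720, sense flips to −
mesh 4 [32T→32T]: |ω|/ω_in = (611/720)×32/32 = 611/720, sense flips to +
signed output speed (× input speed) = 611/720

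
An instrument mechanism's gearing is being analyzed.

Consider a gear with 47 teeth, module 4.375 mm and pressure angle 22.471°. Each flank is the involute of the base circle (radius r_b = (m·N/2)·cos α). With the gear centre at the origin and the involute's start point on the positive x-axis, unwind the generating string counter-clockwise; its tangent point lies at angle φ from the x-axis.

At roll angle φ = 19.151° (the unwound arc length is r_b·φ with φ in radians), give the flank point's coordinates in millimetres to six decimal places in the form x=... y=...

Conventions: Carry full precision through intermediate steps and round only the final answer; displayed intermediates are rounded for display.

class = single-mesh tooth geometry [base-circle involute, m = 4.375, 47T]
pitch radius r_p = m·N/2 = 4.375·47/2 = 102.812500
base radius r_b = r_p·cos α = 102.812500·cos 22.471° = 95.006266
roll angle φ = 19.151° = 0.33424801 rad
x = r_b·(cos φ + φ·sin φ) = 100.166086
y = r_b·(sin φ − φ·cos φ) = 1.169439

x=100.166086 y=1.169439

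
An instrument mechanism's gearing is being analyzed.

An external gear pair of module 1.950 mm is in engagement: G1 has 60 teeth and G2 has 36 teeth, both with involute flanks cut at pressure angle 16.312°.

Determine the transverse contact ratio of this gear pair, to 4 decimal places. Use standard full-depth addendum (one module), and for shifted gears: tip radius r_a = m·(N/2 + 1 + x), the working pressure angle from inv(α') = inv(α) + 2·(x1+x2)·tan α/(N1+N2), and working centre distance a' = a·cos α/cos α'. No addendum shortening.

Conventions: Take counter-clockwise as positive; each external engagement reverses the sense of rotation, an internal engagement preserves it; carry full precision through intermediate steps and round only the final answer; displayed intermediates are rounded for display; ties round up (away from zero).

topology: single-mesh involute geometry — m = 1.950, 60T/36T pair
base radii: r_b1 = 56.145170, r_b2 = 33.687102
tip radii: r_a1 = 60.450000, r_a2 = 37.050000
no profile shift: α' = α, a' = a
action lengths: √(r_a1²−r_b1²) = 22.403625, √(r_a2²−r_b2²) = 15.423413
base pitch p_b = π·m·cos α = 5.879508
CR = (22.403625 + 15.423413 − 93.600000·sin 16.31200°)/5.879508 = 1.962378
contact ratio ≈ 1.9624

1.9624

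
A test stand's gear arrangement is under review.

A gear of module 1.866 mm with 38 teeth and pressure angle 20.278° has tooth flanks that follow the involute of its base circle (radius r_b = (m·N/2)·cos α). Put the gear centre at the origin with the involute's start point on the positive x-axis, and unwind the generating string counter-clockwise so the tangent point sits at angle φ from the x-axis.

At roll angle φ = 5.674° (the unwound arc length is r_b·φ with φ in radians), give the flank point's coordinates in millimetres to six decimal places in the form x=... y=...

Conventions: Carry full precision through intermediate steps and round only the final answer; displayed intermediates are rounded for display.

x=33.419308 y=0.010756

recognized (one wheel, involute flank): single-mesh tooth geometry, m = 1.866, N = 38
pitch radius r_p = m·N/2 = 1.866·38/2 = 35.454000
base radius r_b = r_p·cos α = 35.454000·cos 20.278° = 33.256635
roll angle φ = 5.674° = 0.09902998 rad
x = r_b·(cos φ + φ·sin φ) = 33.419308
y = r_b·(sin φ − φ·cos φ) = 0.010756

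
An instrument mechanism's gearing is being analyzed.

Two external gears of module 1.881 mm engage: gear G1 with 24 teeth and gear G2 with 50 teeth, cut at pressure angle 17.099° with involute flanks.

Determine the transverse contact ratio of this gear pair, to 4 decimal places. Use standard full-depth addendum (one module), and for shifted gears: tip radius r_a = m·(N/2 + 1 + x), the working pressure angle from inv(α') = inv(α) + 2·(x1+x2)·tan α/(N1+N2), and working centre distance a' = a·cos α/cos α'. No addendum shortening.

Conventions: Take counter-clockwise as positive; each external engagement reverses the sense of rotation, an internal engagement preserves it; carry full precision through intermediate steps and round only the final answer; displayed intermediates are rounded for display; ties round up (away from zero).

1.8281

recognized (one external pair, fixed centres): single-mesh tooth geometry, m = 1.881, N1 = 24, N2 = 50
base radii: r_b1 = 21.574276, r_b2 = 44.946408
tip radii: r_a1 = 24.453000, r_a2 = 48.906000
no profile shift: α' = α, a' = a
action lengths: √(r_a1²−r_b1²) = 11.510857, √(r_a2²−r_b2²) = 19.277377
base pitch p_b = π·m·cos α = 5.648132
CR = (11.510857 + 19.277377 − 69.597000·sin 17.09900°)/5.648132 = 1.828050
contact ratio ≈ 1.8281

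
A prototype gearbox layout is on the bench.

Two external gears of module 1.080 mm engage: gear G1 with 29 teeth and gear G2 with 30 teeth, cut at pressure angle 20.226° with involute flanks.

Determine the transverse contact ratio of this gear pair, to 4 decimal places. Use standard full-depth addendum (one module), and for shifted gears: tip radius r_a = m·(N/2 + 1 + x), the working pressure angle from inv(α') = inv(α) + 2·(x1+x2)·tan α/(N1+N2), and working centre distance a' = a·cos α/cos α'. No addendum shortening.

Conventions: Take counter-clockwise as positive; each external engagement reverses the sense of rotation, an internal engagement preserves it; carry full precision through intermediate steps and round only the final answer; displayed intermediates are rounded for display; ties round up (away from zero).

1.6401

recognized (one external pair, fixed centres): single-mesh tooth geometry, m = 1.080, N1 = 29, N2 = 30
base radii: r_b1 = 14.694345, r_b2 = 15.201047
tip radii: r_a1 = 16.740000, r_a2 = 17.280000
no profile shift: α' = α, a' = a
action lengths: √(r_a1²−r_b1²) = 8.018966, √(r_a2²−r_b2²) = 8.217455
base pitch p_b = π·m·cos α = 3.183700
CR = (8.018966 + 8.217455 − 31.860000·sin 20.22600°)/3.183700 = 1.640121
contact ratio ≈ 1.6401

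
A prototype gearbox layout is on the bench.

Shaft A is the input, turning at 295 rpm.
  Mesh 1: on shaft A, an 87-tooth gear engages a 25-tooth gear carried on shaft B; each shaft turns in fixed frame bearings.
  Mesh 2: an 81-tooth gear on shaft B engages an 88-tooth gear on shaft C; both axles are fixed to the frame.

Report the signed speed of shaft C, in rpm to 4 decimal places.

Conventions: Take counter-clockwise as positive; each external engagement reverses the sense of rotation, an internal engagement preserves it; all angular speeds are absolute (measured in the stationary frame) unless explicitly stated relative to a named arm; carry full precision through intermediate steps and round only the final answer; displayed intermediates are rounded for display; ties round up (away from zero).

+944.9386 rpm

topology: fixed-axis compound train — 2 meshes, A→C
mesh 1 [87T→25T]: ω = 295.0000×87/25 = 1026.6000 rpm, sense flips to −
mesh 2 [81T→88T]: ω = 1026.6000×81/88 = 944.9386 rpm, sense flips to +
signed output speed = +944.9386 rpm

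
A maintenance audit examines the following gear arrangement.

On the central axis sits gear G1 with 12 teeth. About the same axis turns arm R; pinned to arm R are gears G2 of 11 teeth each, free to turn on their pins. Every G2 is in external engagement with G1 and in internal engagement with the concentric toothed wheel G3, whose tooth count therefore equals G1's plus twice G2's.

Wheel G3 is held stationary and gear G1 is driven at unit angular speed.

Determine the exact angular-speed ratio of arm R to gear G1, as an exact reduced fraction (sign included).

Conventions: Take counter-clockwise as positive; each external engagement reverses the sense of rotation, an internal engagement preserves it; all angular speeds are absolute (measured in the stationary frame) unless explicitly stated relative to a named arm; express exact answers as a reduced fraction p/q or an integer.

6/23

topology: planetary set — G1 12T / G2 11T / G3 34T, arm = carrier (Willis)
ring teeth: 12 + 2·11 = 34
12(ω_sun−ω_arm) = −34(ω_ring−ω_arm),  ω_ring = 0, ω_sun = 1
12(1−ω_arm) = −34(0−ω_arm)  ⇒  46·ω_arm = 12  ⇒  ω_arm = 6/23
ω_out/ω_in = 6/23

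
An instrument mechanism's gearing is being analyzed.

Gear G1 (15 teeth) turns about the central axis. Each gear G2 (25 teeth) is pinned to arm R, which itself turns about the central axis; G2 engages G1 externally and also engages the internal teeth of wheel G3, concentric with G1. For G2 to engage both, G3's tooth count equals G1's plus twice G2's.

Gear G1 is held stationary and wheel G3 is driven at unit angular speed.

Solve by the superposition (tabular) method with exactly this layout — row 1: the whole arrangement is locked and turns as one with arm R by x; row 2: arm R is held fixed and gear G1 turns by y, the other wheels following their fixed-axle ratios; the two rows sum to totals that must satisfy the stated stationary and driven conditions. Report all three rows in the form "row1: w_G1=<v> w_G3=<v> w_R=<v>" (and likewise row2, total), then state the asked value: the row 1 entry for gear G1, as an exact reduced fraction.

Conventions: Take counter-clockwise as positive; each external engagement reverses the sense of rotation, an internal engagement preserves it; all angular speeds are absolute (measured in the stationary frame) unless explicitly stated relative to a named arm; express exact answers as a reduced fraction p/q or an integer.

row1: w_G1=13/16 w_G3=13/16 w_R=13/16
row2: w_G1=-13/16 w_G3=3/16 w_R=0
total: w_G1=0 w_G3=1 w_R=13/16
asked value: 13/16

recognized (axles ride arm R): planetary set, 15/25/65 teeth
row 1 (train locked, turned with arm): all members turn x
row 2: sun turns y, ring = −(15/65)·y, arm 0
boundary: total ω_sun = x + y = 0 and total ω_ring = x − (15/65)·y = 1  ⇒  y = -13/16, x = 13/16
row 2 ring = −(15/65)·(-13/16) = 3/16
totals (row 1 + row 2): sun 13/16 + (-13/16) = 0, ring 13/16 + 3/16 = 1, arm 13/16 + 0 = 13/16
asked cell (row1, sun) = 13/16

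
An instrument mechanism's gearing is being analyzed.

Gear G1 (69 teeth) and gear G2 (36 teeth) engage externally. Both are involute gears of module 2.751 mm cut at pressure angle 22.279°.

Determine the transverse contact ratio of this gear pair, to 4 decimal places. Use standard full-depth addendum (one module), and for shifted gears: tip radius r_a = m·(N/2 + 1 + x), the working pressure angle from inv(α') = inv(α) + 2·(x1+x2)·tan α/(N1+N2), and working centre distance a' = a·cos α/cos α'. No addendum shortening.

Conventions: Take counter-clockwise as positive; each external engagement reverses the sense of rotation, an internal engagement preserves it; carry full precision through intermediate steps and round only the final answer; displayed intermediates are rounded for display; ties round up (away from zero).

recognized (one external pair, fixed centres): single-mesh tooth geometry, m = 2.751, N1 = 69, N2 = 36
base radii: r_b1 = 87.824386, r_b2 = 45.821419
tip radii: r_a1 = 97.660500, r_a2 = 52.269000
no profile shift: α' = α, a' = a
action lengths: √(r_a1²−r_b1²) = 42.713587, √(r_a2²−r_b2²) = 25.148478
base pitch p_b = π·m·cos α = 7.997346
CR = (42.713587 + 25.148478 − 144.427500·sin 22.27900°)/7.997346 = 1.638936
contact ratio ≈ 1.6389

1.6389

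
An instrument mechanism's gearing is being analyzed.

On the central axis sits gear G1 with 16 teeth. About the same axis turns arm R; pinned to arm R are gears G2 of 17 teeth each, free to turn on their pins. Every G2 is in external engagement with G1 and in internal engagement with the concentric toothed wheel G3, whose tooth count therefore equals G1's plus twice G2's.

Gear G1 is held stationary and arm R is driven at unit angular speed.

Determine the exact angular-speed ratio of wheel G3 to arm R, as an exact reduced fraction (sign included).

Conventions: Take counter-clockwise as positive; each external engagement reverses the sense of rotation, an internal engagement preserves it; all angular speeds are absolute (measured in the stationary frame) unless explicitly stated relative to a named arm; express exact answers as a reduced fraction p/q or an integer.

33/25

recognized (axles ride arm R): planetary set, 16/17/50 teeth
ring teeth: 16 + 2·17 = 50
16(ω_sun−ω_arm) = −50(ω_ring−ω_arm),  ω_sun = 0, ω_arm = 1
ω_ring = 1 − (16/50)(0−1) = 33/25
ω_out/ω_in = 33/25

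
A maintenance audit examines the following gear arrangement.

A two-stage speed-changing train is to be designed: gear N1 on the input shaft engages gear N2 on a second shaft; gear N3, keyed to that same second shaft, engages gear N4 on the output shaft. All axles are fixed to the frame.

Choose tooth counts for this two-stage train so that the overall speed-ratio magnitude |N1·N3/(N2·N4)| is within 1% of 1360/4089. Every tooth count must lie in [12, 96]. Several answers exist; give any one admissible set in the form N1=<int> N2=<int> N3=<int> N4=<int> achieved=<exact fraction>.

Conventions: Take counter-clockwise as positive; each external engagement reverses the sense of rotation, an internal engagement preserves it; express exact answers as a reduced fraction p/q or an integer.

N1=16 N2=47 N3=85 N4=87 achieved=1360/4089

design class (target 1360/4089): fixed-axis compound train
target = 1360/4089 in lowest terms: an exact hit needs N1·N3 = k·1360 and N2·N4 = k·4089 for one integer k, every count in [12, 96]; additionally prefer no 1:1 stage (N1 ≠ N2, N3 ≠ N4)
k = 1: N1·N3 = 1360 = 16·85, N2·N4 = 4089 = 47·87
achieved = 16·85/(47·87) = 1360/4089; |achieved − target| = 0 ≤ 68/20445 ✓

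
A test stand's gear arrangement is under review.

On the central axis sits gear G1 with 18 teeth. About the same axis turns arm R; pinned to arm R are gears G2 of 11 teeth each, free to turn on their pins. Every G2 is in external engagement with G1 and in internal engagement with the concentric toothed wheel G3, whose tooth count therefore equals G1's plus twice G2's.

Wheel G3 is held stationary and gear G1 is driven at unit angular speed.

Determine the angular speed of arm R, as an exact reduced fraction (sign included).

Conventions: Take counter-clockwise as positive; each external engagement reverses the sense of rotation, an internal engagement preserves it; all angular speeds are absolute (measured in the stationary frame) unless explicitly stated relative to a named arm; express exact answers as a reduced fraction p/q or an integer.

9/29

class = planetary set [G3 = 18+2·11 = 40; Willis about the carrier]
ring teeth: 18 + 2·11 = 40
18(ω_sun−ω_arm) = −40(ω_ring−ω_arm),  ω_ring = 0, ω_sun = 1
18(1−ω_arm) = −40(0−ω_arm)  ⇒  58·ω_arm = 18  ⇒  ω_arm = 9/29
exact speed ratio = 9/29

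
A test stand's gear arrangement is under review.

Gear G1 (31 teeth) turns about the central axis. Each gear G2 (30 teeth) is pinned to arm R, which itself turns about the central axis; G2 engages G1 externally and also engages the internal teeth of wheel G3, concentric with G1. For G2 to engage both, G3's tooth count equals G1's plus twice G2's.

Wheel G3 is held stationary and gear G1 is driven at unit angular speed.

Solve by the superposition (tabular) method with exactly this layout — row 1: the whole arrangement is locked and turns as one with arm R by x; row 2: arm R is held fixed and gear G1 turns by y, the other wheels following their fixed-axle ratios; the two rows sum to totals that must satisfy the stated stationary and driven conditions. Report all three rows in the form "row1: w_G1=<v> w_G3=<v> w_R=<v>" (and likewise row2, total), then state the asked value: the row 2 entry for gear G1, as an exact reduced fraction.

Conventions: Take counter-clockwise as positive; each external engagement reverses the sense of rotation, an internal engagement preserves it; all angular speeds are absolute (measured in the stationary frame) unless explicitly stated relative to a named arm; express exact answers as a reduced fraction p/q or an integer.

topology: planetary set — G1 31T / G2 30T / G3 91T, arm = carrier (Willis)
superposition row 1 [locked train]: every member turns x
row 2: sun turns y, ring = −(31/91)·y, arm 0
boundary: total ω_ring = x − (31/91)·y = 0 and total ω_sun = x + y = 1  ⇒  y = 91/122, x = 31/122
row 2 ring = −(31/91)·91/122 = -31/122
totals (row 1 + row 2): sun 31/122 + 91/122 = 1, ring 31/122 + (-31/122) = 0, arm 31/122 + 0 = 31/122
asked cell (row2, sun) = 91/122

row1: w_G1=31/122 w_G3=31/122 w_R=31/122
row2: w_G1=91/122 w_G3=-31/122 w_R=0
total: w_G1=1 w_G3=0 w_R=31/122
asked value: 91/122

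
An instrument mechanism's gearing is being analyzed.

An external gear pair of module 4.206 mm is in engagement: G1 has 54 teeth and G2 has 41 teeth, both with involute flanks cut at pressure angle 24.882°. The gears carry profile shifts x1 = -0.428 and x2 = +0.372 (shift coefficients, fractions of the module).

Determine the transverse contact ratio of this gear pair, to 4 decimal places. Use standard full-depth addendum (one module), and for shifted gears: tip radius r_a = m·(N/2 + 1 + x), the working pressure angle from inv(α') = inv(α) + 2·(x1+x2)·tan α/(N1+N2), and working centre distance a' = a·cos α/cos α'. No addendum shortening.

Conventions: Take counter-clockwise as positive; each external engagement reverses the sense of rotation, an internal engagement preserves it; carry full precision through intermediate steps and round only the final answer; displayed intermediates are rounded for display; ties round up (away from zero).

topology: single-mesh involute geometry — m = 4.206, 54T/41T pair
base radii: r_b1 = 103.020748, r_b2 = 78.219457
tip radii: r_a1 = 115.967832, r_a2 = 91.993632
inv(α') = inv(24.882°) + 2·(-0.428+0.372)·tan α/(54+41) = 0.02898313  ⇒  α' = 24.73538°
a' = a·cos α / cos α' = 199.7850·cos 24.882°/cos 24.73538° = 199.548813
action lengths: √(r_a1²−r_b1²) = 53.247192, √(r_a2²−r_b2²) = 48.420500
base pitch p_b = π·m·cos α = 11.987008
CR = (53.247192 + 48.420500 − 199.548813·sin 24.73538°)/11.987008 = 1.515882
contact ratio ≈ 1.5159

1.5159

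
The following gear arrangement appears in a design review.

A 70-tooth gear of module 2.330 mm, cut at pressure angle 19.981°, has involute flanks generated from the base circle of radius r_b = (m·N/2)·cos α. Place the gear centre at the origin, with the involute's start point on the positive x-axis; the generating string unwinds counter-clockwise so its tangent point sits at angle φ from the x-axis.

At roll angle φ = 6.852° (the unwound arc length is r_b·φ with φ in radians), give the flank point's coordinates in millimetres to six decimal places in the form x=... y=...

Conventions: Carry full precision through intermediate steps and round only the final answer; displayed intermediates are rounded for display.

single-mesh involute tooth geometry (70T wheel at module 2.330)
pitch radius r_p = m·N/2 = 2.330·70/2 = 81.550000
base radius r_b = r_p·cos α = 81.550000·cos 19.981° = 76.641178
roll angle φ = 6.852° = 0.11958996 rad
x = r_b·(cos φ + φ·sin φ) = 77.187272
y = r_b·(sin φ − φ·cos φ) = 0.043632

x=77.187272 y=0.043632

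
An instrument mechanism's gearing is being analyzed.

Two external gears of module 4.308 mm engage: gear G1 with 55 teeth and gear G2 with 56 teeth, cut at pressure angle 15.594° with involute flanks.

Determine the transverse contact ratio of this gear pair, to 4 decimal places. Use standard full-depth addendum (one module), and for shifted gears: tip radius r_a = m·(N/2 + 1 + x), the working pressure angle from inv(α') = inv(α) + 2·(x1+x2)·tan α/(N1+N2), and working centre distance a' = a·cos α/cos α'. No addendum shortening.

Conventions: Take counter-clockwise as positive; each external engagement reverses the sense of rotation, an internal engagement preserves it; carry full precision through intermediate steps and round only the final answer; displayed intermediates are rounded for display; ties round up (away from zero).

single-mesh involute tooth geometry (55T engaging 56T at module 4.308)
base radii: r_b1 = 114.109205, r_b2 = 116.183918
tip radii: r_a1 = 122.778000, r_a2 = 124.932000
no profile shift: α' = α, a' = a
action lengths: √(r_a1²−r_b1²) = 45.315854, √(r_a2²−r_b2²) = 45.927137
base pitch p_b = π·m·cos α = 13.035805
CR = (45.315854 + 45.927137 − 239.094000·sin 15.59400°)/13.035805 = 2.068916
contact ratio ≈ 2.0689

2.0689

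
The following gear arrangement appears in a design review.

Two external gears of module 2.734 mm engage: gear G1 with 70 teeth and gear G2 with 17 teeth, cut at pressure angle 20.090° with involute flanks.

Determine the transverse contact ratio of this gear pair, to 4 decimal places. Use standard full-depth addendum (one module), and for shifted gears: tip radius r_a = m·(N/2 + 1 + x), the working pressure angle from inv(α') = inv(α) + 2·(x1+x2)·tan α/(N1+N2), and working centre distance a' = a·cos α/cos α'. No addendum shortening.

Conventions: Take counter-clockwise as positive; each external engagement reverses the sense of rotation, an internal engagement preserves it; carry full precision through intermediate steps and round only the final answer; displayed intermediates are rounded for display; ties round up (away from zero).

1.6572

class = single-mesh tooth geometry [involute pair 70T × 17T, m = 2.734]
base radii: r_b1 = 89.867667, r_b2 = 21.825005
tip radii: r_a1 = 98.424000, r_a2 = 25.973000
no profile shift: α' = α, a' = a
action lengths: √(r_a1²−r_b1²) = 40.138338, √(r_a2²−r_b2²) = 14.080692
base pitch p_b = π·m·cos α = 8.066503
CR = (40.138338 + 14.080692 − 118.929000·sin 20.09000°)/8.066503 = 1.657152
contact ratio ≈ 1.6572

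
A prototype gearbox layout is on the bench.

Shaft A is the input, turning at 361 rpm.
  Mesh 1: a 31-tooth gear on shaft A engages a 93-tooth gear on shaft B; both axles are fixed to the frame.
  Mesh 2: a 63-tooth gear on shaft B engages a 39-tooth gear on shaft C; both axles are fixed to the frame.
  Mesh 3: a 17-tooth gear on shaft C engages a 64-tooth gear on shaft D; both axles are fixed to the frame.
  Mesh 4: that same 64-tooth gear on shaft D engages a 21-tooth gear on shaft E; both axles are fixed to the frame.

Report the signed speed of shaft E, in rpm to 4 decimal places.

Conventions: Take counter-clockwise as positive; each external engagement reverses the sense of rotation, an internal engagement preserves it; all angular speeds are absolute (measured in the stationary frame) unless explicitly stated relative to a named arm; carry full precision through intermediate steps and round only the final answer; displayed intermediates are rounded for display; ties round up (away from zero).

recognized (5 fixed axles, 4 meshes): fixed-axis compound train
mesh 1 [31T→93T]: ω = 361.0000×31/93 = 120.3333 rpm, sense flips to −
mesh 2 [63T→39T]: ω = 120.3333×63/39 = 194.3846 rpm, sense flips to +
mesh 3 [17T→64T]: ω = 194.3846×17/64 = 51.6334 rpm, sense flips to −
mesh 4 [64T→21T]: ω = 51.6334×64/21 = 157.3590 rpm, sense flips to +
signed output speed = +157.3590 rpm

+157.3590 rpm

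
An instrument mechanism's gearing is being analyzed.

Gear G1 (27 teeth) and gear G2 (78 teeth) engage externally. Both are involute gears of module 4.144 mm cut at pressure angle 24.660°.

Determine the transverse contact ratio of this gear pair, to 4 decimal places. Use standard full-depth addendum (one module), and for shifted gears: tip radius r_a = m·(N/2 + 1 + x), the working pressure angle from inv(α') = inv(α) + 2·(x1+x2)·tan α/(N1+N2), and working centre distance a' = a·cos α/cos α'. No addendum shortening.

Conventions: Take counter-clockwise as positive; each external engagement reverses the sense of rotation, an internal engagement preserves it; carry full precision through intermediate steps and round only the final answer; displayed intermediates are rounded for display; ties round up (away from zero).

single-mesh involute tooth geometry (27T engaging 78T at module 4.144)
base radii: r_b1 = 50.841889, r_b2 = 146.876569
tip radii: r_a1 = 60.088000, r_a2 = 165.760000
no profile shift: α' = α, a' = a
action lengths: √(r_a1²−r_b1²) = 32.026083, √(r_a2²−r_b2²) = 76.835219
base pitch p_b = π·m·cos α = 11.831445
CR = (32.026083 + 76.835219 − 217.560000·sin 24.66000°)/11.831445 = 1.528820
contact ratio ≈ 1.5288

1.5288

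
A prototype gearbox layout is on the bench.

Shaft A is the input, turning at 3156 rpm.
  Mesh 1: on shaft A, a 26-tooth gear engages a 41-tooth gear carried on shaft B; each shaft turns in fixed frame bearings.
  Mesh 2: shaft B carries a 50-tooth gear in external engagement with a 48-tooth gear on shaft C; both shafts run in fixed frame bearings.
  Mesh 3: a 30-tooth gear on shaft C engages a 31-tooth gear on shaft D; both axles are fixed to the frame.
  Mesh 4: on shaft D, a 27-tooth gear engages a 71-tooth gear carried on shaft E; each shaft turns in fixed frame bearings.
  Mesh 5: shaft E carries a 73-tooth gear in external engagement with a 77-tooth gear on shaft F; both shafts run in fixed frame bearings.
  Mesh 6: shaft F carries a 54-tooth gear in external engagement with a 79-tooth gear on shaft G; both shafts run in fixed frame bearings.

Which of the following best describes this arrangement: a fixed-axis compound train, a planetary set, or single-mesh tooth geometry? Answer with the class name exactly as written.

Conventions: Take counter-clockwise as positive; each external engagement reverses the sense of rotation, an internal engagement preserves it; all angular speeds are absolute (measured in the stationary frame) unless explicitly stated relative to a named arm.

fixed-axis compound train

6-mesh fixed-axis compound train (all bearings frame-fixed)
classification: fixed-axis compound train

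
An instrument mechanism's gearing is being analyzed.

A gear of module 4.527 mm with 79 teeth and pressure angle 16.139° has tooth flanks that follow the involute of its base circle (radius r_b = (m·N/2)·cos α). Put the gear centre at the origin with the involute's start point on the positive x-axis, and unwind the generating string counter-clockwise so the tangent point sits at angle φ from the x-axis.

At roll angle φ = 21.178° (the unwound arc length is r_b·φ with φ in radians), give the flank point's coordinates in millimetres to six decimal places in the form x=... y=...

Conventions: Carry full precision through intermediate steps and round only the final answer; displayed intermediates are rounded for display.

x=183.105470 y=2.852110

class = single-mesh tooth geometry [base-circle involute, m = 4.527, 79T]
pitch radius r_p = m·N/2 = 4.527·79/2 = 178.816500
base radius r_b = r_p·cos α = 178.816500·cos 16.139° = 171.769372
roll angle φ = 21.178° = 0.36962583 rad
x = r_b·(cos φ + φ·sin φ) = 183.105470
y = r_b·(sin φ − φ·cos φ) = 2.852110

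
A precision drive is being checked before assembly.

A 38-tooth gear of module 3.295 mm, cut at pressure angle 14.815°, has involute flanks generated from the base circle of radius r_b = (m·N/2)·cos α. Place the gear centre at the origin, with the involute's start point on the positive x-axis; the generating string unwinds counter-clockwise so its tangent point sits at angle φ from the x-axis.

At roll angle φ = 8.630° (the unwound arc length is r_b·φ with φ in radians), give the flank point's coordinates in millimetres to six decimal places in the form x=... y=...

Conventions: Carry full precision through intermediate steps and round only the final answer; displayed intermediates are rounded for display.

x=61.206451 y=0.068783

single-mesh involute tooth geometry (38T wheel at module 3.295)
pitch radius r_p = m·N/2 = 3.295·38/2 = 62.605000
base radius r_b = r_p·cos α = 62.605000·cos 14.815° = 60.523789
roll angle φ = 8.630° = 0.15062191 rad
x = r_b·(cos φ + φ·sin φ) = 61.206451
y = r_b·(sin φ − φ·cos φ) = 0.068783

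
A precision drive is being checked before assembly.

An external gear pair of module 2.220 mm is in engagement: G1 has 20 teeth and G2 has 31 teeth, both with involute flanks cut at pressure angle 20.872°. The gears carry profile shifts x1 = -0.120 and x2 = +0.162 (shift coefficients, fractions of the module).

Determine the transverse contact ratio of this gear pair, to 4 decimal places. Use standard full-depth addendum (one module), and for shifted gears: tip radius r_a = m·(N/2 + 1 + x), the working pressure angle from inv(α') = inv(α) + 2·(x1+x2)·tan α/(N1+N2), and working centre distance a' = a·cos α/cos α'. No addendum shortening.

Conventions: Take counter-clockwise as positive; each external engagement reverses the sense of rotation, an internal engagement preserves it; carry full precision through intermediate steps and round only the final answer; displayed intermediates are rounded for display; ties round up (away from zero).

single-mesh involute tooth geometry (20T engaging 31T at module 2.220)
base radii: r_b1 = 20.743207, r_b2 = 32.151971
tip radii: r_a1 = 24.153600, r_a2 = 36.989640
inv(α') = inv(20.872°) + 2·(-0.120+0.162)·tan α/(20+31) = 0.01764593  ⇒  α' = 21.11635°
a' = a·cos α / cos α' = 56.6100·cos 20.872°/cos 21.11635° = 56.702721
action lengths: √(r_a1²−r_b1²) = 12.373995, √(r_a2²−r_b2²) = 18.288910
base pitch p_b = π·m·cos α = 6.516671
CR = (12.373995 + 18.288910 − 56.702721·sin 21.11635°)/6.516671 = 1.570590
contact ratio ≈ 1.5706

1.5706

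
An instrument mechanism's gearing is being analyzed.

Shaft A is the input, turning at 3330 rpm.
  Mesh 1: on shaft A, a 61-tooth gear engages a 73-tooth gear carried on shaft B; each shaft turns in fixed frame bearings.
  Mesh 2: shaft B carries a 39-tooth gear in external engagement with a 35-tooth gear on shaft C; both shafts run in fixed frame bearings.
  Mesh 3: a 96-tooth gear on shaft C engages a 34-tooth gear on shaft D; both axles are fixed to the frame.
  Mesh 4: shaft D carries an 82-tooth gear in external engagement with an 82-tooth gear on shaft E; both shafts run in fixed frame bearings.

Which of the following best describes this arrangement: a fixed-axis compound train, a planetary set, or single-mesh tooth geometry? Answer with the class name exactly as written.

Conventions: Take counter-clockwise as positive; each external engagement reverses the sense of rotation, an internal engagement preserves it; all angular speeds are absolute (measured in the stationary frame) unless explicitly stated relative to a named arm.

4-mesh fixed-axis compound train (all bearings frame-fixed)
classification: fixed-axis compound train

fixed-axis compound train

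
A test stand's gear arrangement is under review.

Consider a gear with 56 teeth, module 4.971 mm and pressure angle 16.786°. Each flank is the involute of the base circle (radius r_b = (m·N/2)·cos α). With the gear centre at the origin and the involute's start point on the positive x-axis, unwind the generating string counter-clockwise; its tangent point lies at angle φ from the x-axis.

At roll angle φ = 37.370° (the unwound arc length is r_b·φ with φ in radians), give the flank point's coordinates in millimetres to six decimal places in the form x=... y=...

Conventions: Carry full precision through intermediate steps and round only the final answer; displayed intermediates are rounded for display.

recognized (one wheel, involute flank): single-mesh tooth geometry, m = 4.971, N = 56
pitch radius r_p = m·N/2 = 4.971·56/2 = 139.188000
base radius r_b = r_p·cos α = 139.188000·cos 16.786° = 133.257212
roll angle φ = 37.370° = 0.65222954 rad
x = r_b·(cos φ + φ·sin φ) = 158.657322
y = r_b·(sin φ − φ·cos φ) = 11.808157

x=158.657322 y=11.808157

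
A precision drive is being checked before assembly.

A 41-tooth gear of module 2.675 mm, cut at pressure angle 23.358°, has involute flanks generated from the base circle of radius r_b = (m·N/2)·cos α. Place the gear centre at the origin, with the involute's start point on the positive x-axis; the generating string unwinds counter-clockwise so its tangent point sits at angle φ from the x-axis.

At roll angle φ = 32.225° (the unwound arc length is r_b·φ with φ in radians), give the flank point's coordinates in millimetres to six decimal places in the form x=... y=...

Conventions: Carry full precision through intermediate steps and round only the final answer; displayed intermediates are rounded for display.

x=57.687155 y=2.892216

topology: single-mesh involute geometry — m = 2.675, N = 41
pitch radius r_p = m·N/2 = 2.675·41/2 = 54.837500
base radius r_b = r_p·cos α = 54.837500·cos 23.358° = 50.343320
roll angle φ = 32.225° = 0.56243235 rad
x = r_b·(cos φ + φ·sin φ) = 57.687155
y = r_b·(sin φ − φ·cos φ) = 2.892216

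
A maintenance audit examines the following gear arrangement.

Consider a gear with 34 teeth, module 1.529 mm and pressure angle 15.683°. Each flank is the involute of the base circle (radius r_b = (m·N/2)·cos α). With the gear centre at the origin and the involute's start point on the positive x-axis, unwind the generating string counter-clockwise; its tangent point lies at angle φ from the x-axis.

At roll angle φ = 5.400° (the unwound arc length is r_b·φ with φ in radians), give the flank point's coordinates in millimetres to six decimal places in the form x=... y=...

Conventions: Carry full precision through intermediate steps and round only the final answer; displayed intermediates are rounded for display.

x=25.136231 y=0.006977

single-mesh involute tooth geometry (34T wheel at module 1.529)
pitch radius r_p = m·N/2 = 1.529·34/2 = 25.993000
base radius r_b = r_p·cos α = 25.993000·cos 15.683° = 25.025332
roll angle φ = 5.400° = 0.09424778 rad
x = r_b·(cos φ + φ·sin φ) = 25.136231
y = r_b·(sin φ − φ·cos φ) = 0.006977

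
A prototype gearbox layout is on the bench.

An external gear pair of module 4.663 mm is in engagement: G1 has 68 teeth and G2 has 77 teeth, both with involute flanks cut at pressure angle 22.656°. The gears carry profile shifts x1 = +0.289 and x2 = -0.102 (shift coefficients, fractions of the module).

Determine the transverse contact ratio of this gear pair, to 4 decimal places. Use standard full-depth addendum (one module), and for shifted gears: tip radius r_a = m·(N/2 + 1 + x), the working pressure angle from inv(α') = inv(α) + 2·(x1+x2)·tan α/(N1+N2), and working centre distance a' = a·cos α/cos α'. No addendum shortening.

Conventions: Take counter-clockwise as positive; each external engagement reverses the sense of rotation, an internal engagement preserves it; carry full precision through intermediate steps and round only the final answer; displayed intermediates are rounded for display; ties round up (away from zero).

class = single-mesh tooth geometry [involute pair 68T × 77T, m = 4.663]
base radii: r_b1 = 146.307975, r_b2 = 165.672266
tip radii: r_a1 = 164.552607, r_a2 = 183.712874
inv(α') = inv(22.656°) + 2·(+0.289-0.102)·tan α/(68+77) = 0.02306186  ⇒  α' = 23.00406°
a' = a·cos α / cos α' = 338.0675·cos 22.656°/cos 23.00406° = 338.933167
action lengths: √(r_a1²−r_b1²) = 75.309607, √(r_a2²−r_b2²) = 79.392193
base pitch p_b = π·m·cos α = 13.518825
CR = (75.309607 + 79.392193 − 338.933167·sin 23.00406°)/13.518825 = 1.645702
contact ratio ≈ 1.6457

1.6457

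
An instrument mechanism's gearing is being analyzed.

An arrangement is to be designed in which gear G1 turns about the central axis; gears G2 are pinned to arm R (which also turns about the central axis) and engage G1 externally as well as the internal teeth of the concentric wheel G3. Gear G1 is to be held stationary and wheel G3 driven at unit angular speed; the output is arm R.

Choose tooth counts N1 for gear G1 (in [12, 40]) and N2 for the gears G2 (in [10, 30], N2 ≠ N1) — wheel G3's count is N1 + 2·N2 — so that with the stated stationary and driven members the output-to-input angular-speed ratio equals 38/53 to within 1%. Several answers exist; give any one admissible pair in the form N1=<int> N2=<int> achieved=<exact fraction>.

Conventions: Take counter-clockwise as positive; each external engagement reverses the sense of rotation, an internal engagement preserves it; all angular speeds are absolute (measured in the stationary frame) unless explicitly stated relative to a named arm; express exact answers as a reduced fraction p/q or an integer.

planetary set to be sized for 38/53 (Willis relation)
Willis with ω_sun = 0: ω_arm/ω_ring = N3/(N1+N3); set equal to 38/53  ⇒  N3/N1 = (38/53)/(1 − 38/53) = 38/15
N3 = N1 + 2·N2  ⇒  N2/N1 = (N3/N1 − 1)/2 = (38/15 − 1)/2 = 23/30
smallest multiple with N1 ≥ 12 and N2 ≥ 10: k = 1  ⇒  N1 = 1·30 = 30, N2 = 1·23 = 23 (N1 ≤ 40, N2 ≤ 30, N2 ≠ N1 ✓), N3 = 30 + 2·23 = 76
check: N3/(N1+N3) with N1 = 30, N3 = 76 gives 38/53; |achieved − target| = 0 ≤ 19/2650 ✓

N1=30 N2=23 achieved=38/53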